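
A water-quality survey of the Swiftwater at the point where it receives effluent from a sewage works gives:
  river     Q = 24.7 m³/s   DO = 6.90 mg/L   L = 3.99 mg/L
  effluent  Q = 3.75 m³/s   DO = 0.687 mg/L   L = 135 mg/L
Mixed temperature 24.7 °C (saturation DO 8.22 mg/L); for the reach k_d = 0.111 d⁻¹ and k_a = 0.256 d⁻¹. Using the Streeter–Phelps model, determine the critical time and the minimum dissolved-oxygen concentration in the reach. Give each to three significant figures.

Mixed DO = (24.7×6.90 + 3.75×0.687)/(24.7+3.75) = 173.0/28.45 = 6.081 mg/L.
Mixed L₀ = (24.7×3.99 + 3.75×135)/(28.45) = 604.8/28.45 = 21.26 mg/L.
Initial deficit D₀ = C_s − DO₀ = 8.22 − 6.081 = 2.139 mg/L.
t_c = (1/0.1450) ln[(0.256/0.111)(1 − 2.139×0.1450/(0.111×21.26))] = 6.897 × ln(2.003) = 4.791 d.
D_c = (0.111/0.256) × 21.26 × e^(−0.111×4.791) = 0.4336 × 21.26 × 0.5875 = 5.416 mg/L.
Minimum DO = 8.22 − 5.416 = 2.804 mg/L.

t_c ≈ 4.79 d; minimum DO ≈ 2.80 mg/L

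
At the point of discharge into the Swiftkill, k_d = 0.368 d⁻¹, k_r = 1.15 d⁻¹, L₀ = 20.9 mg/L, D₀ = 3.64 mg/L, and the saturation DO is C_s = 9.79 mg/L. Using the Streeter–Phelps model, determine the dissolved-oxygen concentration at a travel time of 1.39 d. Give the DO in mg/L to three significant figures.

DO ≈ 5.15 mg/L

k_d L₀/(k_r−k_d) = 0.368×20.9/(1.15−0.368) = 7.691/0.7820 = 9.835 mg/L.
e^(−k_d t) = e^(−0.368×1.390) = 0.5996; e^(−k_r t) = e^(−1.15×1.390) = 0.2022.
D = 9.835 × (0.5996 − 0.2022) + 3.64 × 0.2022 = 3.908 + 0.7360 = 4.644 mg/L.
DO = C_s − D = 9.79 − 4.644 = 5.146 mg/L.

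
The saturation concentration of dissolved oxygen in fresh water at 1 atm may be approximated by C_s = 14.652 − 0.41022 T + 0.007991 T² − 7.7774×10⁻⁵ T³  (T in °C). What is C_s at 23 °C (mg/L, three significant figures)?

C_s ≈ 8.50 mg/L

C_s = 14.652 − 0.41022×23 + 0.007991×23² − 7.7774×10⁻⁵×23³ = 8.498 mg/L.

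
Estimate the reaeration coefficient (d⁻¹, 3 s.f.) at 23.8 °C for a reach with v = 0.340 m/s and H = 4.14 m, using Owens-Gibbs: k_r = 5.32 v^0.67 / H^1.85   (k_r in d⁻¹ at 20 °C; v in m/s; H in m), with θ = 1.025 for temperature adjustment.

k_r ≈ 0.205 d⁻¹

k_r(20) = 5.32 × 0.340^0.67 / 4.14^1.85 = 5.32 × 0.4854 / 13.85 = 0.1864 d⁻¹.
k_r(23.8) = 0.1864 × 1.025^(23.8−20) = 0.1864 × 1.098 = 0.2048 d⁻¹.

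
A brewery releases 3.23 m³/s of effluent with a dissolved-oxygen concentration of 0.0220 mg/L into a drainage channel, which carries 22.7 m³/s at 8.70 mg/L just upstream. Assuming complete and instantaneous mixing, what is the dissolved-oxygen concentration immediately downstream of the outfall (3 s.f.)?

Flow-weighted mixing: C = (Q_r C_r + Q_w C_w)/(Q_r + Q_w)
= (22.7×8.70 + 3.23×0.0220)/(22.7 + 3.23) = 197.6/25.93 = 7.619 mg/L.

7.62 mg/L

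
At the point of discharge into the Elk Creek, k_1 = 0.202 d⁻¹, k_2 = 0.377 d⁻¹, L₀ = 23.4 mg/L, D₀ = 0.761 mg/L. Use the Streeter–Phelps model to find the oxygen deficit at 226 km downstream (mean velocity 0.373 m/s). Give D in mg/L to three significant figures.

Travel time t = x/v = 226 km / (0.373 m/s) = 226000 m / 0.373 m/s = 605900 s = 7.013 d.
k_1 L₀/(k_2−k_1) = 0.202×23.4/(0.377−0.202) = 4.727/0.1750 = 27.01 mg/L.
e^(−k_1 t) = e^(−0.202×7.013) = 0.2425; e^(−k_2 t) = e^(−0.377×7.013) = 0.07109.
D = 27.01 × (0.2425 − 0.07109) + 0.761 × 0.07109 = 4.631 + 0.05410 = 4.685 mg/L.

D ≈ 4.69 mg/L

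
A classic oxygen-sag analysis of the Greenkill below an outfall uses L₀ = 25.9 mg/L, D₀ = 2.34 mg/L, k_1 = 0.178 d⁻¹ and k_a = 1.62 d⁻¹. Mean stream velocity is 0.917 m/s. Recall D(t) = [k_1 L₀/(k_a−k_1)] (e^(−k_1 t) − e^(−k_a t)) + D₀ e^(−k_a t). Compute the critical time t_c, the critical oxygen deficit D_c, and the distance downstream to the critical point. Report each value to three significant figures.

t_c ≈ 0.619 d; D_c ≈ 2.55 mg/L; x_c ≈ 49.0 km

With k_a/k_1 = 9.101 and 1 − D₀(k_a−k_1)/(k_1 L₀) = 0.2681,
t_c = ln(9.101 × 0.2681) / (1.62 − 0.178) = ln(2.440) / 1.442 = 0.8919/1.442 = 0.6185 d.
L(t_c) = L₀ e^(−k_1 t_c) = 25.9 × 0.8957 = 23.20 mg/L, and at the critical point k_a D_c = k_1 L, so D_c = (0.178/1.62) × 23.20 = 2.549 mg/L.
x_c = v t_c = 0.917 m/s × 0.6185 d × 86400 s/d = 49010 m ≈ 49.0 km.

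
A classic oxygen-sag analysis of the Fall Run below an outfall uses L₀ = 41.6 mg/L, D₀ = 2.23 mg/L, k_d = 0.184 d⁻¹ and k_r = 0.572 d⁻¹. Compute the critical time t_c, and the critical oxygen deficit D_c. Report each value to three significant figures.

t_c = [1/(k_r−k_d)] ln[(k_r/k_d)(1 − D₀(k_r−k_d)/(k_d L₀))]
= [1/(0.572−0.184)] ln[(0.572/0.184)(1 − 2.23×0.3880/(0.184×41.6))]
= (1/0.3880) ln[3.109 × 0.8870] = 2.577 × ln(2.757) = 2.577 × 1.014 = 2.614 d.
D_c = (k_d/k_r) L₀ e^(−k_d t_c) = (0.184/0.572) × 41.6 × e^(−0.184×2.614) = 0.3217 × 41.6 × 0.6182 = 8.272 mg/L.

t_c ≈ 2.61 d; D_c ≈ 8.27 mg/L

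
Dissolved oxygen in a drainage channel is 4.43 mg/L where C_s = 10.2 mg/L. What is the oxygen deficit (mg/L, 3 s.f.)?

D = C_s − C = 10.2 − 4.43 = 5.77 mg/L.

D ≈ 5.77 mg/L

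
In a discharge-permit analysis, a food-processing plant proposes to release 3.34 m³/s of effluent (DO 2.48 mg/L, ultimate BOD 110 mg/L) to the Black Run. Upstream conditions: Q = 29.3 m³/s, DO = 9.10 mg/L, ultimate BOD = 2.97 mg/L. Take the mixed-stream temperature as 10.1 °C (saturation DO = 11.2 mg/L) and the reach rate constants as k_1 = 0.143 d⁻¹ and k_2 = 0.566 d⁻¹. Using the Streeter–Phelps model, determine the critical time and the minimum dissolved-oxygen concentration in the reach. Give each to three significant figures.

t_c ≈ 1.14 d; minimum DO ≈ 8.21 mg/L

Mixed DO = (29.3×9.10 + 3.34×2.48)/(29.3+3.34) = 274.9/32.64 = 8.423 mg/L.
Mixed L₀ = (29.3×2.97 + 3.34×110)/(32.64) = 454.4/32.64 = 13.92 mg/L.
Initial deficit D₀ = C_s − DO₀ = 11.2 − 8.423 = 2.777 mg/L.
t_c = (1/0.4230) ln[(0.566/0.143)(1 − 2.777×0.4230/(0.143×13.92))] = 2.364 × ln(1.622) = 1.144 d.
D_c = (0.143/0.566) × 13.92 × e^(−0.143×1.144) = 0.2527 × 13.92 × 0.8491 = 2.987 mg/L.
Minimum DO = 11.2 − 2.987 = 8.213 mg/L.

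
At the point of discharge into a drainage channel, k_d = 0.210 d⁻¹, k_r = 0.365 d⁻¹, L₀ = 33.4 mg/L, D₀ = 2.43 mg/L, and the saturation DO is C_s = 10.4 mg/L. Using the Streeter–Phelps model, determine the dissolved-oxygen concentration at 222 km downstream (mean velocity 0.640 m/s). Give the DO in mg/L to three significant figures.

Travel time t = x/v = 222 km / (0.640 m/s) = 222000 m / 0.640 m/s = 346900 s = 4.015 d.
k_d L₀/(k_r−k_d) = 0.210×33.4/(0.365−0.210) = 7.014/0.1550 = 45.25 mg/L.
e^(−k_d t) = e^(−0.210×4.015) = 0.4304; e^(−k_r t) = e^(−0.365×4.015) = 0.2310.
D = 45.25 × (0.4304 − 0.2310) + 2.43 × 0.2310 = 9.023 + 0.5613 = 9.584 mg/L.
DO = C_s − D = 10.4 − 9.584 = 0.8162 mg/L.

DO ≈ 0.816 mg/L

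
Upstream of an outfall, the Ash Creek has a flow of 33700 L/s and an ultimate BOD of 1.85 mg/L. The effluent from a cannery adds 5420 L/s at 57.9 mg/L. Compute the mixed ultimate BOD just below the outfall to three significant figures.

9.62 mg/L

Flow-weighted mixing: C = (Q_r C_r + Q_w C_w)/(Q_r + Q_w)
= (33700×1.85 + 5420×57.9)/(33700 + 5420) = 376200/39120 = 9.616 mg/L.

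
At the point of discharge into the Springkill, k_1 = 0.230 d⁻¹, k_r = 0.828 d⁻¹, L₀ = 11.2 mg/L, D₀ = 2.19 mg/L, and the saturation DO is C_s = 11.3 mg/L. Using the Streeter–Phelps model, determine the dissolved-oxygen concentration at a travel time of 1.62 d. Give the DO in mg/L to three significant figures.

DO ≈ 8.89 mg/L

k_1 L₀/(k_r−k_1) = 0.230×11.2/(0.828−0.230) = 2.576/0.5980 = 4.308 mg/L.
e^(−k_1 t) = e^(−0.230×1.620) = 0.6889; e^(−k_r t) = e^(−0.828×1.620) = 0.2615.
D = 4.308 × (0.6889 − 0.2615) + 2.19 × 0.2615 = 1.841 + 0.5727 = 2.414 mg/L.
DO = C_s − D = 11.3 − 2.414 = 8.886 mg/L.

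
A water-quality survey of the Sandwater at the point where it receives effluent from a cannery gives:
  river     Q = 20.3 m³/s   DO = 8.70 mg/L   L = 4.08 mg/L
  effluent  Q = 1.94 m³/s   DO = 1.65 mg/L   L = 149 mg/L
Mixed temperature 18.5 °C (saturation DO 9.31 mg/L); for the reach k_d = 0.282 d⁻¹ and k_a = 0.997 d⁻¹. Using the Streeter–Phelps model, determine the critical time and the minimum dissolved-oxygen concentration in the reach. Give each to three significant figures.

Mixed DO = (20.3×8.70 + 1.94×1.65)/(20.3+1.94) = 179.8/22.24 = 8.085 mg/L.
Mixed L₀ = (20.3×4.08 + 1.94×149)/(22.24) = 371.9/22.24 = 16.72 mg/L.
Initial deficit D₀ = C_s − DO₀ = 9.31 − 8.085 = 1.225 mg/L.
t_c = (1/0.7150) ln[(0.997/0.282)(1 − 1.225×0.7150/(0.282×16.72))] = 1.399 × ln(2.879) = 1.479 d.
D_c = (0.282/0.997) × 16.72 × e^(−0.282×1.479) = 0.2828 × 16.72 × 0.6590 = 3.117 mg/L.
Minimum DO = 9.31 − 3.117 = 6.193 mg/L.

t_c ≈ 1.48 d; minimum DO ≈ 6.19 mg/L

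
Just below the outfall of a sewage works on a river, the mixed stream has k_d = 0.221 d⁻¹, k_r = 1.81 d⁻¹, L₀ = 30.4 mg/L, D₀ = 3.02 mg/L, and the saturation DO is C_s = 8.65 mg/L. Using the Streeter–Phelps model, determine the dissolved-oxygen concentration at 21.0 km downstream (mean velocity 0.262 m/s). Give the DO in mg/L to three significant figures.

Travel time t = x/v = 21.0 km / (0.262 m/s) = 21000 m / 0.262 m/s = 80150 s = 0.9277 d.
k_d L₀/(k_r−k_d) = 0.221×30.4/(1.81−0.221) = 6.718/1.589 = 4.228 mg/L.
e^(−k_d t) = e^(−0.221×0.9277) = 0.8146; e^(−k_r t) = e^(−1.81×0.9277) = 0.1865.
D = 4.228 × (0.8146 − 0.1865) + 3.02 × 0.1865 = 2.656 + 0.5633 = 3.219 mg/L.
DO = C_s − D = 8.65 − 3.219 = 5.431 mg/L.

DO ≈ 5.43 mg/L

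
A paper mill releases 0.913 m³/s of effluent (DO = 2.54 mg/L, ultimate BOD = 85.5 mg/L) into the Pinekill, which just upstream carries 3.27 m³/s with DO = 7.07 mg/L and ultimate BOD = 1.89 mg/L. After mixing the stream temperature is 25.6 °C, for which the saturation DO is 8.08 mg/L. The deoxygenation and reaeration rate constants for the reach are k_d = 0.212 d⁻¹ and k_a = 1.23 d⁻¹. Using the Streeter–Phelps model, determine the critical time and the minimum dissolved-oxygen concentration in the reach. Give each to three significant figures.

Mixed DO = (3.27×7.07 + 0.913×2.54)/(3.27+0.913) = 25.44/4.183 = 6.081 mg/L.
Mixed L₀ = (3.27×1.89 + 0.913×85.5)/(4.183) = 84.24/4.183 = 20.14 mg/L.
Initial deficit D₀ = C_s − DO₀ = 8.08 − 6.081 = 1.999 mg/L.
t_c = (1/1.018) ln[(1.23/0.212)(1 − 1.999×1.018/(0.212×20.14))] = 0.9823 × ln(3.037) = 1.091 d.
D_c = (0.212/1.23) × 20.14 × e^(−0.212×1.091) = 0.1724 × 20.14 × 0.7935 = 2.754 mg/L.
Minimum DO = 8.08 − 2.754 = 5.326 mg/L.

t_c ≈ 1.09 d; minimum DO ≈ 5.33 mg/L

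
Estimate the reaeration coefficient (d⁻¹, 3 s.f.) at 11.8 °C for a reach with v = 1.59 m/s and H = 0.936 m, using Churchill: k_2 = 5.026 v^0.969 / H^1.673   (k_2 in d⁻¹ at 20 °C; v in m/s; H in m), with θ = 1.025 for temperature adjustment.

k_2(20) = 5.026 × 1.59^0.969 / 0.936^1.673 = 5.026 × 1.567 / 0.8953 = 8.799 d⁻¹.
k_2(11.8) = 8.799 × 1.025^(11.8−20) = 8.799 × 0.8167 = 7.186 d⁻¹.

k_2 ≈ 7.19 d⁻¹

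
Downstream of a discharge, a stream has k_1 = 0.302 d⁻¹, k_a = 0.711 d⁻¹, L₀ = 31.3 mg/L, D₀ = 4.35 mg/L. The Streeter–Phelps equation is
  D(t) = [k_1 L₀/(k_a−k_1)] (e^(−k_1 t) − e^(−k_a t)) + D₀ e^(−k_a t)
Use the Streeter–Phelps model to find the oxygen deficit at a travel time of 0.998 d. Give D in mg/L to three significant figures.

k_1 L₀/(k_a−k_1) = 0.302×31.3/(0.711−0.302) = 9.453/0.4090 = 23.11 mg/L.
e^(−k_1 t) = e^(−0.302×0.9980) = 0.7398; e^(−k_a t) = e^(−0.711×0.9980) = 0.4919.
D = 23.11 × (0.7398 − 0.4919) + 4.35 × 0.4919 = 5.730 + 2.140 = 7.870 mg/L.

D ≈ 7.87 mg/L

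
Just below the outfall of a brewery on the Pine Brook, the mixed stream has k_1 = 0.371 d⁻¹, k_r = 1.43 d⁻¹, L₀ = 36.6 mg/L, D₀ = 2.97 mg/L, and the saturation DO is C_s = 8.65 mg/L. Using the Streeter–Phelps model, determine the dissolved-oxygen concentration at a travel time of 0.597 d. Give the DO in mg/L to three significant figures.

k_1 L₀/(k_r−k_1) = 0.371×36.6/(1.43−0.371) = 13.58/1.059 = 12.82 mg/L.
e^(−k_1 t) = e^(−0.371×0.5970) = 0.8013; e^(−k_r t) = e^(−1.43×0.5970) = 0.4258.
D = 12.82 × (0.8013 − 0.4258) + 2.97 × 0.4258 = 4.815 + 1.265 = 6.079 mg/L.
DO = C_s − D = 8.65 − 6.079 = 2.571 mg/L.

DO ≈ 2.57 mg/L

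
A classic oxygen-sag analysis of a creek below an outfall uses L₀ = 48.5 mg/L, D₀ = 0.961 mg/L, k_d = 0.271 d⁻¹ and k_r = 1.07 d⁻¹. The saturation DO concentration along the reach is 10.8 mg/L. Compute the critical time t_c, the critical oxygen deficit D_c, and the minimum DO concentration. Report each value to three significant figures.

t_c ≈ 1.64 d; D_c ≈ 7.87 mg/L; min DO ≈ 2.93 mg/L

With k_r/k_d = 3.948 and 1 − D₀(k_r−k_d)/(k_d L₀) = 0.9416,
t_c = ln(3.948 × 0.9416) / (1.07 − 0.271) = ln(3.718) / 0.7990 = 1.313/0.7990 = 1.643 d.
L(t_c) = L₀ e^(−k_d t_c) = 48.5 × 0.6406 = 31.07 mg/L, and at the critical point k_r D_c = k_d L, so D_c = (0.271/1.07) × 31.07 = 7.869 mg/L.
Minimum DO = C_s − D_c = 10.8 − 7.869 = 2.931 mg/L.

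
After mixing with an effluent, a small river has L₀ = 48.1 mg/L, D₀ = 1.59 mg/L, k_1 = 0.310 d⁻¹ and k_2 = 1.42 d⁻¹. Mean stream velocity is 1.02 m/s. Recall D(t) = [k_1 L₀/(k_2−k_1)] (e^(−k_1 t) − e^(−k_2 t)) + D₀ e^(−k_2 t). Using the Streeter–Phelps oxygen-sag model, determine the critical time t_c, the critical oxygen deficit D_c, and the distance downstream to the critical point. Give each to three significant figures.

With k_2/k_1 = 4.581 and 1 − D₀(k_2−k_1)/(k_1 L₀) = 0.8816,
t_c = ln(4.581 × 0.8816) / (1.42 − 0.310) = ln(4.038) / 1.110 = 1.396/1.110 = 1.258 d.
D_c = (k_1/k_2) L₀ e^(−k_1 t_c) = (0.310/1.42) × 48.1 × e^(−0.310×1.258) = 0.2183 × 48.1 × 0.6772 = 7.111 mg/L.
x_c = v t_c = 1.02 m/s × 1.258 d × 86400 s/d = 110800 m ≈ 111 km.

t_c ≈ 1.26 d; D_c ≈ 7.11 mg/L; x_c ≈ 111 km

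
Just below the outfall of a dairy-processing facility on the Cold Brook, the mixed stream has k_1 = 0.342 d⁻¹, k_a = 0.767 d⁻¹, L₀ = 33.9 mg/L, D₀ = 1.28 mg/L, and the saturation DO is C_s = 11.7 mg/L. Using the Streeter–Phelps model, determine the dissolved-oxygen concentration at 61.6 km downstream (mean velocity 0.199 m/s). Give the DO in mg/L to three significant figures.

Travel time t = x/v = 61.6 km / (0.199 m/s) = 61600 m / 0.199 m/s = 309500 s = 3.583 d.
k_1 L₀/(k_a−k_1) = 0.342×33.9/(0.767−0.342) = 11.59/0.4250 = 27.28 mg/L.
e^(−k_1 t) = e^(−0.342×3.583) = 0.2937; e^(−k_a t) = e^(−0.767×3.583) = 0.06406.
D = 27.28 × (0.2937 − 0.06406) + 1.28 × 0.06406 = 6.264 + 0.08200 = 6.346 mg/L.
DO = C_s − D = 11.7 − 6.346 = 5.354 mg/L.

DO ≈ 5.35 mg/L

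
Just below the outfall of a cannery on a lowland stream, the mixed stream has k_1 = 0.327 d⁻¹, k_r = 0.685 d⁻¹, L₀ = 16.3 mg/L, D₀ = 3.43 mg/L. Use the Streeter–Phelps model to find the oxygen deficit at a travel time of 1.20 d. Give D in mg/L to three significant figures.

k_1 L₀/(k_r−k_1) = 0.327×16.3/(0.685−0.327) = 5.330/0.3580 = 14.89 mg/L.
e^(−k_1 t) = e^(−0.327×1.200) = 0.6754; e^(−k_r t) = e^(−0.685×1.200) = 0.4396.
D = 14.89 × (0.6754 − 0.4396) + 3.43 × 0.4396 = 3.512 + 1.508 = 5.020 mg/L.

D ≈ 5.02 mg/L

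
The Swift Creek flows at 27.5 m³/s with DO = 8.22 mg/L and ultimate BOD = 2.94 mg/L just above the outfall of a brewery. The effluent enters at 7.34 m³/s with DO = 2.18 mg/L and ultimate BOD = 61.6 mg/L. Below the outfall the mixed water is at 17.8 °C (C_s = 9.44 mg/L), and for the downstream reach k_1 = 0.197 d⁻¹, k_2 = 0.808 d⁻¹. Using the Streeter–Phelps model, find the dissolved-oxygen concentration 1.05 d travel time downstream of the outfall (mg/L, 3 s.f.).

Mixed DO = (27.5×8.22 + 7.34×2.18)/(27.5+7.34) = 242.1/34.84 = 6.948 mg/L.
Mixed L₀ = (27.5×2.94 + 7.34×61.6)/(34.84) = 533.0/34.84 = 15.30 mg/L.
Initial deficit D₀ = C_s − DO₀ = 9.44 − 6.948 = 2.492 mg/L.
D(1.05) = [0.197×15.30/(0.808−0.197)](e^(−0.197×1.05) − e^(−0.808×1.05)) + 2.492 e^(−0.808×1.05)
= 4.933 × (0.8131 − 0.4281) + 2.492 × 0.4281 = 2.966 mg/L.
DO = 9.44 − 2.966 = 6.474 mg/L.

DO ≈ 6.47 mg/L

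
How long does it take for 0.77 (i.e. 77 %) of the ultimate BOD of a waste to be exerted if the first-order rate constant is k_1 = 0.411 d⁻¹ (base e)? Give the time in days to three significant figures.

t ≈ 3.58 d

y/L₀ = 1 − e^(−k_1 t) = 0.77 ⇒ e^(−k_1 t) = 0.230
t = −ln(0.230) / 0.411 = 1.470 / 0.411 = 3.576 d.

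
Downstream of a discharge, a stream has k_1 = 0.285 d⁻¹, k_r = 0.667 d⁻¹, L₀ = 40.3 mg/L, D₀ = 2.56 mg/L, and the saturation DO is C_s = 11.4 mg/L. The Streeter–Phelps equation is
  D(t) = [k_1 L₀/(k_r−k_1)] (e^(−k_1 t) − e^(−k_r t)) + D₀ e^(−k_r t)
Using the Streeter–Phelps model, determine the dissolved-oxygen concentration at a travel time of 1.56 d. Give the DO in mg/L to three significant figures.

DO ≈ 1.84 mg/L

k_1 L₀/(k_r−k_1) = 0.285×40.3/(0.667−0.285) = 11.49/0.3820 = 30.07 mg/L.
e^(−k_1 t) = e^(−0.285×1.560) = 0.6411; e^(−k_r t) = e^(−0.667×1.560) = 0.3533.
D = 30.07 × (0.6411 − 0.3533) + 2.56 × 0.3533 = 8.654 + 0.9044 = 9.558 mg/L.
DO = C_s − D = 11.4 − 9.558 = 1.842 mg/L.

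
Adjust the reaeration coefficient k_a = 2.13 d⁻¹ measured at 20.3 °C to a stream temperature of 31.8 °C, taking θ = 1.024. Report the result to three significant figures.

k_a(T₂) = k_a(T₁) · θ^(T₂−T₁) = 2.13 × 1.024^(31.8−20.3)
= 2.13 × 1.024^11.5 = 2.13 × 1.314 = 2.798 d⁻¹.

k_a ≈ 2.80 d⁻¹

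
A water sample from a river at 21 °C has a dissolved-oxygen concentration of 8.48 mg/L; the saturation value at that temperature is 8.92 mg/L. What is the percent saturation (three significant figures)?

95.1 % saturation

% saturation = C/C_s × 100 = 8.48/8.92 × 100 = 95.1 %.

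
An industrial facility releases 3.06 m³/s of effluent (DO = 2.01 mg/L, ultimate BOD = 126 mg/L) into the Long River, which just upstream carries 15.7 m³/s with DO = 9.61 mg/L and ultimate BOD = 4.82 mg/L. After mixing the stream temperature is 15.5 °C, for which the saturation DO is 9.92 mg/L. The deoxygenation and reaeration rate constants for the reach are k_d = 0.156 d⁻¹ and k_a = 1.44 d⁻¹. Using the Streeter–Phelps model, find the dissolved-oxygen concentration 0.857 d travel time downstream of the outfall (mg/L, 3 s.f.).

DO ≈ 7.73 mg/L

Mixed DO = (15.7×9.61 + 3.06×2.01)/(15.7+3.06) = 157.0/18.76 = 8.370 mg/L.
Mixed L₀ = (15.7×4.82 + 3.06×126)/(18.76) = 461.2/18.76 = 24.59 mg/L.
Initial deficit D₀ = C_s − DO₀ = 9.92 − 8.370 = 1.550 mg/L.
D(0.857) = [0.156×24.59/(1.44−0.156)](e^(−0.156×0.857) − e^(−1.44×0.857)) + 1.550 e^(−1.44×0.857)
= 2.987 × (0.8749 − 0.2911) + 1.550 × 0.2911 = 2.195 mg/L.
DO = 9.92 − 2.195 = 7.725 mg/L.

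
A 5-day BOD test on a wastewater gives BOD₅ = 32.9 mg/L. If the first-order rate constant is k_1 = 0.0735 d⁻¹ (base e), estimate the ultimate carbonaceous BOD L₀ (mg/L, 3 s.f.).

L₀ ≈ 107 mg/L

BOD₅ = L₀(1 − e^(−5k_1)) ⇒ L₀ = BOD₅ / (1 − e^(−5×0.0735))
= 32.9 / (1 − 0.6925) = 32.9 / 0.3075 = 107.0 mg/L.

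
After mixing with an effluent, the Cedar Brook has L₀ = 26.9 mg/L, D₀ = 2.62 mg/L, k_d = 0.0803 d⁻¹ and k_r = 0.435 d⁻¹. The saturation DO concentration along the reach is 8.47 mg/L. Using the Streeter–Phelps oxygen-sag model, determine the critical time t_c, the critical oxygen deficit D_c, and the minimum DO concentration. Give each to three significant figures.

t_c = [1/(k_r−k_d)] ln[(k_r/k_d)(1 − D₀(k_r−k_d)/(k_d L₀))]
= [1/(0.435−0.0803)] ln[(0.435/0.0803)(1 − 2.62×0.3547/(0.0803×26.9))]
= (1/0.3547) ln[5.417 × 0.5698] = 2.819 × ln(3.087) = 2.819 × 1.127 = 3.178 d.
L(t_c) = L₀ e^(−k_d t_c) = 26.9 × 0.7748 = 20.84 mg/L, and at the critical point k_r D_c = k_d L, so D_c = (0.0803/0.435) × 20.84 = 3.847 mg/L.
Minimum DO = C_s − D_c = 8.47 − 3.847 = 4.623 mg/L.

t_c ≈ 3.18 d; D_c ≈ 3.85 mg/L; min DO ≈ 4.62 mg/L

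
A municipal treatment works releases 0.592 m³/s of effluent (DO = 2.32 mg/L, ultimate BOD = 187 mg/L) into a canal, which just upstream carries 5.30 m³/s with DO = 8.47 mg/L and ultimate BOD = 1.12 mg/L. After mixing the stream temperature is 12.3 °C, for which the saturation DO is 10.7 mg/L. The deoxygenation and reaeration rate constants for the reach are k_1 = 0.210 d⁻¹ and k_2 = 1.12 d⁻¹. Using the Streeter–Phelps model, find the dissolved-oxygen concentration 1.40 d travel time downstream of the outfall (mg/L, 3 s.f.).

Mixed DO = (5.30×8.47 + 0.592×2.32)/(5.30+0.592) = 46.26/5.892 = 7.852 mg/L.
Mixed L₀ = (5.30×1.12 + 0.592×187)/(5.892) = 116.6/5.892 = 19.80 mg/L.
Initial deficit D₀ = C_s − DO₀ = 10.7 − 7.852 = 2.848 mg/L.
D(1.40) = [0.210×19.80/(1.12−0.210)](e^(−0.210×1.40) − e^(−1.12×1.40)) + 2.848 e^(−1.12×1.40)
= 4.568 × (0.7453 − 0.2085) + 2.848 × 0.2085 = 3.046 mg/L.
DO = 10.7 − 3.046 = 7.654 mg/L.

DO ≈ 7.65 mg/L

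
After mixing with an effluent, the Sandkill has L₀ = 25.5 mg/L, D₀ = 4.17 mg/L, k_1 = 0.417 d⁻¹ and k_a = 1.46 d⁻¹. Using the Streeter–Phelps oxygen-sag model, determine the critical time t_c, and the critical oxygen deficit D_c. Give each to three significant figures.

t_c ≈ 0.697 d; D_c ≈ 5.45 mg/L

t_c = [1/(k_a−k_1)] ln[(k_a/k_1)(1 − D₀(k_a−k_1)/(k_1 L₀))]
= [1/(1.46−0.417)] ln[(1.46/0.417)(1 − 4.17×1.043/(0.417×25.5))]
= (1/1.043) ln[3.501 × 0.5910] = 0.9588 × ln(2.069) = 0.9588 × 0.7271 = 0.6972 d.
D_c = (k_1/k_a) L₀ e^(−k_1 t_c) = (0.417/1.46) × 25.5 × e^(−0.417×0.6972) = 0.2856 × 25.5 × 0.7477 = 5.446 mg/L.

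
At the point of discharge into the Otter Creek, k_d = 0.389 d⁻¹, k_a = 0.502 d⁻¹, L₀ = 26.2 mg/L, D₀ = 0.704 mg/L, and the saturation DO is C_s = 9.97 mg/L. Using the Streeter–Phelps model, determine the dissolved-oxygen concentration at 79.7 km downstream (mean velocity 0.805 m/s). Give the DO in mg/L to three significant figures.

DO ≈ 2.56 mg/L

Travel time t = x/v = 79.7 km / (0.805 m/s) = 79700 m / 0.805 m/s = 99010 s = 1.146 d.
k_d L₀/(k_a−k_d) = 0.389×26.2/(0.502−0.389) = 10.19/0.1130 = 90.19 mg/L.
e^(−k_d t) = e^(−0.389×1.146) = 0.6403; e^(−k_a t) = e^(−0.502×1.146) = 0.5626.
D = 90.19 × (0.6403 − 0.5626) + 0.704 × 0.5626 = 7.014 + 0.3960 = 7.411 mg/L.
DO = C_s − D = 9.97 − 7.411 = 2.559 mg/L.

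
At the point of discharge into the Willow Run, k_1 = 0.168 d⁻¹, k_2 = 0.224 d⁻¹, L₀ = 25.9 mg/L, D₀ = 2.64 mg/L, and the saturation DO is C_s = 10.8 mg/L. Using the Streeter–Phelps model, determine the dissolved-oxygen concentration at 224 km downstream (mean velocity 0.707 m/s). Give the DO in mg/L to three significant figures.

DO ≈ 1.85 mg/L

Travel time t = x/v = 224 km / (0.707 m/s) = 224000 m / 0.707 m/s = 316800 s = 3.667 d.
k_1 L₀/(k_2−k_1) = 0.168×25.9/(0.224−0.168) = 4.351/0.05600 = 77.70 mg/L.
e^(−k_1 t) = e^(−0.168×3.667) = 0.5401; e^(−k_2 t) = e^(−0.224×3.667) = 0.4398.
D = 77.70 × (0.5401 − 0.4398) + 2.64 × 0.4398 = 7.790 + 1.161 = 8.951 mg/L.
DO = C_s − D = 10.8 − 8.951 = 1.849 mg/L.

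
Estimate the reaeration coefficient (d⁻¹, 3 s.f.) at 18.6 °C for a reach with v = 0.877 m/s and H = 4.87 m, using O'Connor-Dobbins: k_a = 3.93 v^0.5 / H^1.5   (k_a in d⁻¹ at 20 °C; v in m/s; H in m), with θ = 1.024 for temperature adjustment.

k_a(20) = 3.93 × 0.877^0.5 / 4.87^1.5 = 3.93 × 0.9365 / 10.75 = 0.3425 d⁻¹.
k_a(18.6) = 0.3425 × 1.024^(18.6−20) = 0.3425 × 0.9673 = 0.3313 d⁻¹.

k_a ≈ 0.331 d⁻¹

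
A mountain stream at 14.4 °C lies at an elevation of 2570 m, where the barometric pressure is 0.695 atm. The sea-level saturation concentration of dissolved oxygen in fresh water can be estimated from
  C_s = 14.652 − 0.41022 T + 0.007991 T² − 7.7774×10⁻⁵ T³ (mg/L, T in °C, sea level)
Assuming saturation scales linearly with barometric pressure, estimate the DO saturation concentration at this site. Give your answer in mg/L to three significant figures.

C_s ≈ 7.07 mg/L

At sea level: C_s = 14.652 − 0.41022×14.4 + 0.007991×14.4² − 7.7774×10⁻⁵×14.4³ = 10.17 mg/L.
Pressure correction: C_s' = 10.17 × 0.695 = 7.068 mg/L.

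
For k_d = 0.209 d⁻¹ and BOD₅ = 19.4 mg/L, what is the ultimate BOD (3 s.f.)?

BOD₅ = L₀(1 − e^(−5k_d)) ⇒ L₀ = BOD₅ / (1 − e^(−5×0.209))
= 19.4 / (1 − 0.3517) = 19.4 / 0.6483 = 29.92 mg/L.

L₀ ≈ 29.9 mg/L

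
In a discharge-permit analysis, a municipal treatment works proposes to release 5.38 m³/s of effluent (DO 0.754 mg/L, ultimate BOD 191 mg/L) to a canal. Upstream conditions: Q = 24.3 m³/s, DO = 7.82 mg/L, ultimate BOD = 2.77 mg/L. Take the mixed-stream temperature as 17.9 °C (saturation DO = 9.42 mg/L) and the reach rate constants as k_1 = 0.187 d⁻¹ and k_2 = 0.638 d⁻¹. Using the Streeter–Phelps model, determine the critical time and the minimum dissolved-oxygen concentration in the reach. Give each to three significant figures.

t_c ≈ 2.26 d; minimum DO ≈ 2.33 mg/L

Mixed DO = (24.3×7.82 + 5.38×0.754)/(24.3+5.38) = 194.1/29.68 = 6.539 mg/L.
Mixed L₀ = (24.3×2.77 + 5.38×191)/(29.68) = 1095/29.68 = 36.89 mg/L.
Initial deficit D₀ = C_s − DO₀ = 9.42 − 6.539 = 2.881 mg/L.
t_c = (1/0.4510) ln[(0.638/0.187)(1 − 2.881×0.4510/(0.187×36.89))] = 2.217 × ln(2.769) = 2.258 d.
D_c = (0.187/0.638) × 36.89 × e^(−0.187×2.258) = 0.2931 × 36.89 × 0.6555 = 7.088 mg/L.
Minimum DO = 9.42 − 7.088 = 2.332 mg/L.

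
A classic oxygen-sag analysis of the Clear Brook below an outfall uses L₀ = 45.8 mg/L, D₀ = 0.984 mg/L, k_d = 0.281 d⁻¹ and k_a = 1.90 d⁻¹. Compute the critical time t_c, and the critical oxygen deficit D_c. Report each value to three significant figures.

t_c ≈ 1.10 d; D_c ≈ 4.97 mg/L

t_c = [1/(k_a−k_d)] ln[(k_a/k_d)(1 − D₀(k_a−k_d)/(k_d L₀))]
= [1/(1.90−0.281)] ln[(1.90/0.281)(1 − 0.984×1.619/(0.281×45.8))]
= (1/1.619) ln[6.762 × 0.8762] = 0.6177 × ln(5.925) = 0.6177 × 1.779 = 1.099 d.
D_c = (k_d/k_a) L₀ e^(−k_d t_c) = (0.281/1.90) × 45.8 × e^(−0.281×1.099) = 0.1479 × 45.8 × 0.7343 = 4.974 mg/L.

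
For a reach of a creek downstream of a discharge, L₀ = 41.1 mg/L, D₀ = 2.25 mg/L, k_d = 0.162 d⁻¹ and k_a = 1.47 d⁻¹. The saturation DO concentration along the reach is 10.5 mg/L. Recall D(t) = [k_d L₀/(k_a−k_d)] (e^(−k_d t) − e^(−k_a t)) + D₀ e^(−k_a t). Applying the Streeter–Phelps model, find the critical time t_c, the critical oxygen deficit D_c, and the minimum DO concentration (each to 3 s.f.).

With k_a/k_d = 9.074 and 1 − D₀(k_a−k_d)/(k_d L₀) = 0.5580,
t_c = ln(9.074 × 0.5580) / (1.47 − 0.162) = ln(5.063) / 1.308 = 1.622/1.308 = 1.240 d.
D_c = (k_d/k_a) L₀ e^(−k_d t_c) = (0.162/1.47) × 41.1 × e^(−0.162×1.240) = 0.1102 × 41.1 × 0.8180 = 3.705 mg/L.
Minimum DO = C_s − D_c = 10.5 − 3.705 = 6.795 mg/L.

t_c ≈ 1.24 d; D_c ≈ 3.71 mg/L; min DO ≈ 6.79 mg/L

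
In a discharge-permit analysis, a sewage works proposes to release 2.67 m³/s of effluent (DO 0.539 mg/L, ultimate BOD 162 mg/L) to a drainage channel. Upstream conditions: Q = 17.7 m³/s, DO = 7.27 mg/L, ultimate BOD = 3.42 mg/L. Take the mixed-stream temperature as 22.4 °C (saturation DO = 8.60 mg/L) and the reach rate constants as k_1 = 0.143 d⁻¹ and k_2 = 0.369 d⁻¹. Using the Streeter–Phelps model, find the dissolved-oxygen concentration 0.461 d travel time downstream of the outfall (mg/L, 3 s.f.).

DO ≈ 5.32 mg/L

Mixed DO = (17.7×7.27 + 2.67×0.539)/(17.7+2.67) = 130.1/20.37 = 6.388 mg/L.
Mixed L₀ = (17.7×3.42 + 2.67×162)/(20.37) = 493.1/20.37 = 24.21 mg/L.
Initial deficit D₀ = C_s − DO₀ = 8.60 − 6.388 = 2.212 mg/L.
D(0.461) = [0.143×24.21/(0.369−0.143)](e^(−0.143×0.461) − e^(−0.369×0.461)) + 2.212 e^(−0.369×0.461)
= 15.32 × (0.9362 − 0.8436) + 2.212 × 0.8436 = 3.285 mg/L.
DO = 8.60 − 3.285 = 5.315 mg/L.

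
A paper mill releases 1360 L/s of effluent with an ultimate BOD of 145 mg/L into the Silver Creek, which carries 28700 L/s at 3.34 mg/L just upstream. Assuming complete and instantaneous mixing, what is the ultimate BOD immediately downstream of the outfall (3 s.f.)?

9.75 mg/L

Flow-weighted mixing: C = (Q_r C_r + Q_w C_w)/(Q_r + Q_w)
= (28700×3.34 + 1360×145)/(28700 + 1360) = 293100/30060 = 9.749 mg/L.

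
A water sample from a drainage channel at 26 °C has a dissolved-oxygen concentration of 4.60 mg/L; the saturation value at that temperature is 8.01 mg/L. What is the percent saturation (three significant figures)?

57.4 % saturation

% saturation = C/C_s × 100 = 4.60/8.01 × 100 = 57.4 %.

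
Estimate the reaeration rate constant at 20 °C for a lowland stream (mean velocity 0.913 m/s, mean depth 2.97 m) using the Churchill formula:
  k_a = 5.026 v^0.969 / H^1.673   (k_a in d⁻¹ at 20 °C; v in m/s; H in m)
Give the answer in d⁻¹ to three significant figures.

k_a = 5.026 × 0.913^0.969 / 2.97^1.673 = 5.026 × 0.9156 / 6.179 = 0.7447 d⁻¹.

k_a ≈ 0.745 d⁻¹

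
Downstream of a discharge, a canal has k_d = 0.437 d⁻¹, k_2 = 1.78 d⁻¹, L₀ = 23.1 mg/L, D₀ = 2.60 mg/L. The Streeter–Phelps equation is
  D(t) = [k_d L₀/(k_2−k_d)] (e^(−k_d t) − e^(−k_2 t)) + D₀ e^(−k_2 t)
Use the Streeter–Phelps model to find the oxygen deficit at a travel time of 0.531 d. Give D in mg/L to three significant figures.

k_d L₀/(k_2−k_d) = 0.437×23.1/(1.78−0.437) = 10.09/1.343 = 7.517 mg/L.
e^(−k_d t) = e^(−0.437×0.5310) = 0.7929; e^(−k_2 t) = e^(−1.78×0.5310) = 0.3886.
D = 7.517 × (0.7929 − 0.3886) + 2.60 × 0.3886 = 3.039 + 1.010 = 4.049 mg/L.

D ≈ 4.05 mg/L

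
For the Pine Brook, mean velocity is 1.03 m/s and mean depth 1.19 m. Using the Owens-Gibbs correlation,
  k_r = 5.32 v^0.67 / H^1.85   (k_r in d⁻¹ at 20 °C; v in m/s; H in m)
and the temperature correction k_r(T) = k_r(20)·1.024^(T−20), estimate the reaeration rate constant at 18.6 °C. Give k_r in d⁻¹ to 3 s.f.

k_r(20) = 5.32 × 1.03^0.67 / 1.19^1.85 = 5.32 × 1.020 / 1.380 = 3.933 d⁻¹.
k_r(18.6) = 3.933 × 1.024^(18.6−20) = 3.933 × 0.9673 = 3.805 d⁻¹.

k_r ≈ 3.80 d⁻¹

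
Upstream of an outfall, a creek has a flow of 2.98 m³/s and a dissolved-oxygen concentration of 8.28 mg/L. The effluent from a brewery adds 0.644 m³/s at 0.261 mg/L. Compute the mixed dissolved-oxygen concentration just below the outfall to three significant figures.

6.85 mg/L

Flow-weighted mixing: C = (Q_r C_r + Q_w C_w)/(Q_r + Q_w)
= (2.98×8.28 + 0.644×0.261)/(2.98 + 0.644) = 24.84/3.624 = 6.855 mg/L.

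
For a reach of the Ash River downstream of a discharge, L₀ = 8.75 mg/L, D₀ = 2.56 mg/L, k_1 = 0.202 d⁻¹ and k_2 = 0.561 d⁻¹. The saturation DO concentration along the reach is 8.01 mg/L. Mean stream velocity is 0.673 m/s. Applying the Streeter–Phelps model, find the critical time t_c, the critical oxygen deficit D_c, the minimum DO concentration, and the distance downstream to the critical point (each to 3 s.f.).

t_c ≈ 0.801 d; D_c ≈ 2.68 mg/L; min DO ≈ 5.33 mg/L; x_c ≈ 46.6 km

t_c = [1/(k_2−k_1)] ln[(k_2/k_1)(1 − D₀(k_2−k_1)/(k_1 L₀))]
= [1/(0.561−0.202)] ln[(0.561/0.202)(1 − 2.56×0.3590/(0.202×8.75))]
= (1/0.3590) ln[2.777 × 0.4800] = 2.786 × ln(1.333) = 2.786 × 0.2876 = 0.8010 d.
D_c = (k_1/k_2) L₀ e^(−k_1 t_c) = (0.202/0.561) × 8.75 × e^(−0.202×0.8010) = 0.3601 × 8.75 × 0.8506 = 2.680 mg/L.
Minimum DO = C_s − D_c = 8.01 − 2.680 = 5.330 mg/L.
x_c = v t_c = 0.673 m/s × 0.8010 d × 86400 s/d = 46580 m ≈ 46.6 km.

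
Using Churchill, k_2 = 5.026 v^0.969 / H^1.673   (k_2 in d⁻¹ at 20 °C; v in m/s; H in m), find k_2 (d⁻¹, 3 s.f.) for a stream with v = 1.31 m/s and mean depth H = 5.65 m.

k_2 = 5.026 × 1.31^0.969 / 5.65^1.673 = 5.026 × 1.299 / 18.12 = 0.3603 d⁻¹.

k_2 ≈ 0.360 d⁻¹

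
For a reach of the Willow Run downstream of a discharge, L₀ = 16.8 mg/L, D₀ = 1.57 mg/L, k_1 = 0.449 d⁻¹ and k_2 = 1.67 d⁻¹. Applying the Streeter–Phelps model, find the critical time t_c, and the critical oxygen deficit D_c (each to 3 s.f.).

t_c = [1/(k_2−k_1)] ln[(k_2/k_1)(1 − D₀(k_2−k_1)/(k_1 L₀))]
= [1/(1.67−0.449)] ln[(1.67/0.449)(1 − 1.57×1.221/(0.449×16.8))]
= (1/1.221) ln[3.719 × 0.7459] = 0.8190 × ln(2.774) = 0.8190 × 1.020 = 0.8357 d.
L(t_c) = L₀ e^(−k_1 t_c) = 16.8 × 0.6871 = 11.54 mg/L, and at the critical point k_2 D_c = k_1 L, so D_c = (0.449/1.67) × 11.54 = 3.104 mg/L.

t_c ≈ 0.836 d; D_c ≈ 3.10 mg/L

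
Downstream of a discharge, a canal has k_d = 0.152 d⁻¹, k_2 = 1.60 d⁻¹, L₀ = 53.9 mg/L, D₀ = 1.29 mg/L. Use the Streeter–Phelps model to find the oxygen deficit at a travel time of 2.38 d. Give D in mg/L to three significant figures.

k_d L₀/(k_2−k_d) = 0.152×53.9/(1.60−0.152) = 8.193/1.448 = 5.658 mg/L.
e^(−k_d t) = e^(−0.152×2.380) = 0.6964; e^(−k_2 t) = e^(−1.60×2.380) = 0.02219.
D = 5.658 × (0.6964 − 0.02219) + 1.29 × 0.02219 = 3.815 + 0.02863 = 3.844 mg/L.

D ≈ 3.84 mg/L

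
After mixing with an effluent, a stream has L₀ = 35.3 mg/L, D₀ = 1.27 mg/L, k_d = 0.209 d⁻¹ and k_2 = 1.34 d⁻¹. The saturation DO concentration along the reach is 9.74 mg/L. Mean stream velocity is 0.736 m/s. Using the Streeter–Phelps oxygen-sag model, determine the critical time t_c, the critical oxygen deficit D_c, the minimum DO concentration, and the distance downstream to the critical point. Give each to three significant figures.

t_c ≈ 1.45 d; D_c ≈ 4.07 mg/L; min DO ≈ 5.67 mg/L; x_c ≈ 92.3 km

With k_2/k_d = 6.411 and 1 − D₀(k_2−k_d)/(k_d L₀) = 0.8053,
t_c = ln(6.411 × 0.8053) / (1.34 − 0.209) = ln(5.163) / 1.131 = 1.642/1.131 = 1.451 d.
L(t_c) = L₀ e^(−k_d t_c) = 35.3 × 0.7383 = 26.06 mg/L, and at the critical point k_2 D_c = k_d L, so D_c = (0.209/1.34) × 26.06 = 4.065 mg/L.
Minimum DO = C_s − D_c = 9.74 − 4.065 = 5.675 mg/L.
x_c = v t_c = 0.736 m/s × 1.451 d × 86400 s/d = 92300 m ≈ 92.3 km.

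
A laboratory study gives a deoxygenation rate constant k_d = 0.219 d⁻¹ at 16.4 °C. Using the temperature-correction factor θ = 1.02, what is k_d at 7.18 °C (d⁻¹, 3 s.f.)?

k_d ≈ 0.182 d⁻¹

k_d(T₂) = k_d(T₁) · θ^(T₂−T₁) = 0.219 × 1.02^(7.18−16.4)
= 0.219 × 1.02^-9.22 = 0.219 × 0.8331 = 0.1825 d⁻¹.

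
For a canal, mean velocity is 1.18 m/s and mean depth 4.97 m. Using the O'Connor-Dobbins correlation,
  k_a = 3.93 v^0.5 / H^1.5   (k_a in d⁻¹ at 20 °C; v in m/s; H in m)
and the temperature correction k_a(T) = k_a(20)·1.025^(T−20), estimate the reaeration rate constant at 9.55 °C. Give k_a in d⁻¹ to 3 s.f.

k_a(20) = 3.93 × 1.18^0.5 / 4.97^1.5 = 3.93 × 1.086 / 11.08 = 0.3853 d⁻¹.
k_a(9.55) = 0.3853 × 1.025^(9.55−20) = 0.3853 × 0.7726 = 0.2977 d⁻¹.

k_a ≈ 0.298 d⁻¹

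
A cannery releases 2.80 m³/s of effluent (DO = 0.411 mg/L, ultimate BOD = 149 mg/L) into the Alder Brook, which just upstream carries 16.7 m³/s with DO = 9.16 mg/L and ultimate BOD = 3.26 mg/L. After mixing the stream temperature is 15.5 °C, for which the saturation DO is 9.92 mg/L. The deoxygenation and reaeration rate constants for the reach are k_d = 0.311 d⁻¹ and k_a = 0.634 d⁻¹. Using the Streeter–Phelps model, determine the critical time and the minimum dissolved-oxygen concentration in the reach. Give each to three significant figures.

Mixed DO = (16.7×9.16 + 2.80×0.411)/(16.7+2.80) = 154.1/19.50 = 7.904 mg/L.
Mixed L₀ = (16.7×3.26 + 2.80×149)/(19.50) = 471.6/19.50 = 24.19 mg/L.
Initial deficit D₀ = C_s − DO₀ = 9.92 − 7.904 = 2.016 mg/L.
t_c = (1/0.3230) ln[(0.634/0.311)(1 − 2.016×0.3230/(0.311×24.19))] = 3.096 × ln(1.862) = 1.925 d.
D_c = (0.311/0.634) × 24.19 × e^(−0.311×1.925) = 0.4905 × 24.19 × 0.5496 = 6.520 mg/L.
Minimum DO = 9.92 − 6.520 = 3.400 mg/L.

t_c ≈ 1.92 d; minimum DO ≈ 3.40 mg/L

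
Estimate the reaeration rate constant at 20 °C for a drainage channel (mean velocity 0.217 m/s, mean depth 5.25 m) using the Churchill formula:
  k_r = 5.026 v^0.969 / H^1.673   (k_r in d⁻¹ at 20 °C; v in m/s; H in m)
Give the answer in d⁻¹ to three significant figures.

k_r ≈ 0.0714 d⁻¹

k_r = 5.026 × 0.217^0.969 / 5.25^1.673 = 5.026 × 0.2275 / 16.03 = 0.07136 d⁻¹.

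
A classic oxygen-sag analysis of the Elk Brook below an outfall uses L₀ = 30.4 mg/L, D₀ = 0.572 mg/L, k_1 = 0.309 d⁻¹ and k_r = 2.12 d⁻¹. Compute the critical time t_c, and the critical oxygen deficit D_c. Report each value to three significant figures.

t_c ≈ 0.999 d; D_c ≈ 3.25 mg/L

At the critical point dD/dt = 0, so k_1 L₀ e^(−k_1 t) = k_r D. Substituting D(t) from the Streeter–Phelps equation and solving for t gives
t_c = ln[(k_r/k_1)(1 − D₀(k_r−k_1)/(k_1 L₀))] / (k_r−k_1).
Here k_r−k_1 = 1.811 d⁻¹ and 1 − D₀(k_r−k_1)/(k_1 L₀) = 1 − 0.572×1.811/(0.309×30.4) = 0.8897, so
t_c = ln(6.861 × 0.8897) / 1.811 = 1.809 / 1.811 = 0.9989 d.
L(t_c) = L₀ e^(−k_1 t_c) = 30.4 × 0.7344 = 22.33 mg/L, and at the critical point k_r D_c = k_1 L, so D_c = (0.309/2.12) × 22.33 = 3.254 mg/L.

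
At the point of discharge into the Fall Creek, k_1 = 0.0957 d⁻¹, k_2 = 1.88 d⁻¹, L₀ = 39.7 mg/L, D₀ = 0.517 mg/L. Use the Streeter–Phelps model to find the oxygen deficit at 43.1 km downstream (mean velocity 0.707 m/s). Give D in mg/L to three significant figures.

D ≈ 1.56 mg/L

Travel time t = x/v = 43.1 km / (0.707 m/s) = 43100 m / 0.707 m/s = 60960 s = 0.7056 d.
k_1 L₀/(k_2−k_1) = 0.0957×39.7/(1.88−0.0957) = 3.799/1.784 = 2.129 mg/L.
e^(−k_1 t) = e^(−0.0957×0.7056) = 0.9347; e^(−k_2 t) = e^(−1.88×0.7056) = 0.2654.
D = 2.129 × (0.9347 − 0.2654) + 0.517 × 0.2654 = 1.425 + 0.1372 = 1.562 mg/L.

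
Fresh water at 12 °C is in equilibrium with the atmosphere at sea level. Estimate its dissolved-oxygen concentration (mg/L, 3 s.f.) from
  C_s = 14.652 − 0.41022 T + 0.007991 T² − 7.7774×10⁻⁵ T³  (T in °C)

C_s = 14.652 − 0.41022×12 + 0.007991×12² − 7.7774×10⁻⁵×12³ = 10.75 mg/L.

C_s ≈ 10.7 mg/L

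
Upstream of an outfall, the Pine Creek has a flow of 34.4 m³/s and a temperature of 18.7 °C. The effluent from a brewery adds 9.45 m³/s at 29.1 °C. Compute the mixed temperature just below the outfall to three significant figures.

20.9 °C

Flow-weighted mixing: C = (Q_r C_r + Q_w C_w)/(Q_r + Q_w)
= (34.4×18.7 + 9.45×29.1)/(34.4 + 9.45) = 918.3/43.85 = 20.94 °C.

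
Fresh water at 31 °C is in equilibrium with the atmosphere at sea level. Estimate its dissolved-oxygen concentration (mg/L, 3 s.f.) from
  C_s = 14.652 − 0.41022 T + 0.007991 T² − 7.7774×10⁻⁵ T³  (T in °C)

C_s = 14.652 − 0.41022×31 + 0.007991×31² − 7.7774×10⁻⁵×31³ = 7.298 mg/L.

C_s ≈ 7.30 mg/L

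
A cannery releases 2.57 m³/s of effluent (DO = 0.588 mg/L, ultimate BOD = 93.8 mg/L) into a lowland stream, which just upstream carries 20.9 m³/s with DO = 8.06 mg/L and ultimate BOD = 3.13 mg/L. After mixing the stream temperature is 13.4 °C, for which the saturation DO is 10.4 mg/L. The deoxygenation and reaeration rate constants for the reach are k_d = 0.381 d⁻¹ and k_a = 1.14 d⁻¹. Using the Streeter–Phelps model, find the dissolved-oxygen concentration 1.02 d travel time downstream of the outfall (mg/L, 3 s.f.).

Mixed DO = (20.9×8.06 + 2.57×0.588)/(20.9+2.57) = 170.0/23.47 = 7.242 mg/L.
Mixed L₀ = (20.9×3.13 + 2.57×93.8)/(23.47) = 306.5/23.47 = 13.06 mg/L.
Initial deficit D₀ = C_s − DO₀ = 10.4 − 7.242 = 3.158 mg/L.
D(1.02) = [0.381×13.06/(1.14−0.381)](e^(−0.381×1.02) − e^(−1.14×1.02)) + 3.158 e^(−1.14×1.02)
= 6.555 × (0.6780 − 0.3126) + 3.158 × 0.3126 = 3.382 mg/L.
DO = 10.4 − 3.382 = 7.018 mg/L.

DO ≈ 7.02 mg/L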